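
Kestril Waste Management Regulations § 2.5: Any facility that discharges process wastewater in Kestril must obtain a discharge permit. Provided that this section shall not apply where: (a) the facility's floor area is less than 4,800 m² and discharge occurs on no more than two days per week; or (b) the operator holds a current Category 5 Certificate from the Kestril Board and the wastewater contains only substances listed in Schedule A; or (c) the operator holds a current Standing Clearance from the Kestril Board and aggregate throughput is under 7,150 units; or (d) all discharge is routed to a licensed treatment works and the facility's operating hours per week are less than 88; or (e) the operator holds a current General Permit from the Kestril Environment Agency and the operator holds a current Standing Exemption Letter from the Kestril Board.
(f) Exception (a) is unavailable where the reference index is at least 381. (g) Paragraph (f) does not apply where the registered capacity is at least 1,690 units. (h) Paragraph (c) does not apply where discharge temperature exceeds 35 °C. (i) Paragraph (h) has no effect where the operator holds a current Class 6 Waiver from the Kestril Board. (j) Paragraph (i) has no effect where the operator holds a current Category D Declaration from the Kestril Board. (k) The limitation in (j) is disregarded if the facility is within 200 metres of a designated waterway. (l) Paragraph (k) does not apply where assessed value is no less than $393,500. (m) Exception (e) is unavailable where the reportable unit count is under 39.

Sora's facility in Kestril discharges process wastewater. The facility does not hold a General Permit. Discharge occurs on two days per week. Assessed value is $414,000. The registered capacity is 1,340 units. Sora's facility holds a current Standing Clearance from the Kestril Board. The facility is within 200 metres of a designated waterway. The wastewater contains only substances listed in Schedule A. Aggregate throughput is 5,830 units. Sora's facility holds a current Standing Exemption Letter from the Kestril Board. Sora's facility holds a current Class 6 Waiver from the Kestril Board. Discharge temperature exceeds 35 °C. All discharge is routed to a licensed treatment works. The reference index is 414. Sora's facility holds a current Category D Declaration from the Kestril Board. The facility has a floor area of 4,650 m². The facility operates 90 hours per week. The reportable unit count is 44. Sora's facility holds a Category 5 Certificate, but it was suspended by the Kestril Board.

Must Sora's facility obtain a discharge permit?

Exception (a) is satisfied on its face — the facility's floor area is 4,650 m², less than the 4,800 m² limit; discharge occurs on no more than two days per week. But applying paragraphs (f)–(g): (f) is triggered — the reference index is 414, meeting the 381 threshold. (g) does not operate here (the registered capacity is 1,340 units, short of 1,690 units), so (f) stands. Exception (a) does not apply.
Exception (b) does not apply: no current Category 5 Certificate is held.
Exception (c) is satisfied on its face — a current Standing Clearance is held; aggregate throughput is 5,830 units, under the 7,150 units limit. Turning to paragraphs (h)–(l): (h) is triggered — discharge temperature exceeds 35 °C. (i) would limit (h) — a current Class 6 Waiver is held — but (j) sets (i) aside: (j) operates against (i): a current Category D Declaration is held. (k) is triggered (the facility is within 200 m of a designated waterway), but is itself disapplied by (l): (l) is engaged — assessed value is $414,000, meeting the $393,500 threshold. (c) is therefore removed.
Exception (d) requires that the facility's operating hours per week are less than 88; but the facility's operating hours per week are 90, not less than 88, so (d) is unavailable.
Exception (e) requires that the operator holds a current General Permit from the Kestril Environment Agency; but no General Permit is held, so (e) is unavailable.
No exception is made out. Sora's facility falls within the general rule.

Yes — Sora's facility must obtain a discharge permit.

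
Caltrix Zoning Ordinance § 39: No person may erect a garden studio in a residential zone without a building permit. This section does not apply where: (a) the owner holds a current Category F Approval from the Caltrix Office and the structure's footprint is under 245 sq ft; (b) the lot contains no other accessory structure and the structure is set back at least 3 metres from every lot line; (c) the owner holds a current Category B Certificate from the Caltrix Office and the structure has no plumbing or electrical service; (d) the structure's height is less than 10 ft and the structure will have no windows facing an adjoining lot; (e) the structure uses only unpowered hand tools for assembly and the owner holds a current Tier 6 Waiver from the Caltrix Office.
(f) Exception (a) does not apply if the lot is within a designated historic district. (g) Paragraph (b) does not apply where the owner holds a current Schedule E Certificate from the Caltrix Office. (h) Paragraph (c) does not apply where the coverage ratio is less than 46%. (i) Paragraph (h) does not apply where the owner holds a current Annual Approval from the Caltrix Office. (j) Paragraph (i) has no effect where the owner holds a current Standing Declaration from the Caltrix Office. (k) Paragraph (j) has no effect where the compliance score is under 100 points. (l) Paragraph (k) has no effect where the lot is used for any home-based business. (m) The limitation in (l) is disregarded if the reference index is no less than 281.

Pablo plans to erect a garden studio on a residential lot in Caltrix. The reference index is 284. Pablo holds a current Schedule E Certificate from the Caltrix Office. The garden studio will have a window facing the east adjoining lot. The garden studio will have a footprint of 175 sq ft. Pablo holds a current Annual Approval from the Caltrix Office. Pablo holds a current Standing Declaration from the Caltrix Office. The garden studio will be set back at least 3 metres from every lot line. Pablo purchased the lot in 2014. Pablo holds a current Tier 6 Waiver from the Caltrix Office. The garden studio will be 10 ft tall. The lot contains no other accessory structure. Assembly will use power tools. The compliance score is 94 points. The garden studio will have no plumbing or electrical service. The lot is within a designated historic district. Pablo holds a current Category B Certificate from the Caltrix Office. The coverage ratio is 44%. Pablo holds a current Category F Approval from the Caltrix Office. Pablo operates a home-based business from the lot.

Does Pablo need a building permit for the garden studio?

Exception (a) is satisfied on its face — a current Category F Approval is held; the structure's footprint is 175 sq ft, under the 245 sq ft limit. But applying paragraph (f): (f) is engaged — the lot is in a historic district. Exception (a) does not apply.
Exception (b) is satisfied on its face — the lot has no other accessory structure; the setback is at least 3 m on every side. However, paragraph (g) must be considered: (g) operates against (b): a current Schedule E Certificate is held. Exception (b) does not apply.
All of (c)'s requirements are met (a current Category B Certificate is held; there is no plumbing or electrical service). Applying paragraphs (h)–(m): (h) applies (the coverage ratio is 44%, less than the 46% limit), but yields to (i): (i) operates against (h): a current Annual Approval is held. (j) would limit (i) — a current Standing Declaration is held — but (k) sets (j) aside: (k) operates against (j): the compliance score is 94 points, under the 100 points limit. (l) is triggered (a home-based business operates on the lot), but is overridden by (m): (m) is triggered — the reference index is 284, meeting the 281 threshold. Exception (c) stands.
Exception (d) fails — the structure's height is 10 ft, not less than 10 ft.
Exception (e) fails — assembly uses power tools.

No — exception (c) applies; Pablo does not need a building permit.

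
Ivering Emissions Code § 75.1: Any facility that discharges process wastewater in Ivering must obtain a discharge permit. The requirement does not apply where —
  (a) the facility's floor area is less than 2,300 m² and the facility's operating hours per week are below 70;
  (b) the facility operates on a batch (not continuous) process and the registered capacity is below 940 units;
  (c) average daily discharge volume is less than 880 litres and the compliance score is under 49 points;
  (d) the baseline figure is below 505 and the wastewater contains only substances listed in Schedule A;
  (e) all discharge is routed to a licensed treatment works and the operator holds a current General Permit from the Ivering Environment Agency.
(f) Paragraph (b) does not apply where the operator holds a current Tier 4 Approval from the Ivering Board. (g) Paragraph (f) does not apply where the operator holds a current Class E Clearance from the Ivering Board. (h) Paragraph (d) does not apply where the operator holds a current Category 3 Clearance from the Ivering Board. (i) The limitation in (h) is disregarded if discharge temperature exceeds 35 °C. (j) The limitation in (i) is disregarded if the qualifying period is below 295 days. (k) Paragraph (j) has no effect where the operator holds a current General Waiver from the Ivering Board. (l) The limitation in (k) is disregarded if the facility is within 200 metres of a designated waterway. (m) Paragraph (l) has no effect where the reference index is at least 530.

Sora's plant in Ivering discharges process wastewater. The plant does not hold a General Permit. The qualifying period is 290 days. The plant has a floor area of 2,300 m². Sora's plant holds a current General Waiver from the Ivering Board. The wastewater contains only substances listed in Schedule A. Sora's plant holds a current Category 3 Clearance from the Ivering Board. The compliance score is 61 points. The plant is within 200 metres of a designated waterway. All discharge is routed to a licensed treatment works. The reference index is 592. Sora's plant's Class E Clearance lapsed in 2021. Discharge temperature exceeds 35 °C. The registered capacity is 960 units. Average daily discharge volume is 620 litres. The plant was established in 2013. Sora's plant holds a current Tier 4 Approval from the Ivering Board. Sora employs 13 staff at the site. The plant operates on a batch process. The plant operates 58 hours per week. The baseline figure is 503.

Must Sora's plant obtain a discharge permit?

Exception (a) does not apply: the facility's floor area is 2,300 m², not less than 2,300 m².
Exception (b) does not apply: the registered capacity is 960 units, not below 940 units.
Exception (c) does not apply: the compliance score is 61 points, not under 49 points.
All of (d)'s requirements are met (the baseline figure is 503, below the 505 limit; the wastewater is Schedule-A-only). Under paragraphs (h)–(m): (h) would limit (d) — a current Category 3 Clearance is held — but (i) sets (h) aside: (i) operates against (h): discharge temperature exceeds 35 °C. (j) applies (the qualifying period is 290 days, below the 295 days limit), but is set aside by (k): (k) is triggered — a current General Waiver is held. (l) applies (the plant is within 200 m of a designated waterway), but is overridden by (m): (m) operates against (l): the reference index is 592, meeting the 530 threshold. So (d) applies.
Exception (e) fails — no General Permit is held.

No — exception (d) applies; Sora's plant is not required to obtain a discharge permit.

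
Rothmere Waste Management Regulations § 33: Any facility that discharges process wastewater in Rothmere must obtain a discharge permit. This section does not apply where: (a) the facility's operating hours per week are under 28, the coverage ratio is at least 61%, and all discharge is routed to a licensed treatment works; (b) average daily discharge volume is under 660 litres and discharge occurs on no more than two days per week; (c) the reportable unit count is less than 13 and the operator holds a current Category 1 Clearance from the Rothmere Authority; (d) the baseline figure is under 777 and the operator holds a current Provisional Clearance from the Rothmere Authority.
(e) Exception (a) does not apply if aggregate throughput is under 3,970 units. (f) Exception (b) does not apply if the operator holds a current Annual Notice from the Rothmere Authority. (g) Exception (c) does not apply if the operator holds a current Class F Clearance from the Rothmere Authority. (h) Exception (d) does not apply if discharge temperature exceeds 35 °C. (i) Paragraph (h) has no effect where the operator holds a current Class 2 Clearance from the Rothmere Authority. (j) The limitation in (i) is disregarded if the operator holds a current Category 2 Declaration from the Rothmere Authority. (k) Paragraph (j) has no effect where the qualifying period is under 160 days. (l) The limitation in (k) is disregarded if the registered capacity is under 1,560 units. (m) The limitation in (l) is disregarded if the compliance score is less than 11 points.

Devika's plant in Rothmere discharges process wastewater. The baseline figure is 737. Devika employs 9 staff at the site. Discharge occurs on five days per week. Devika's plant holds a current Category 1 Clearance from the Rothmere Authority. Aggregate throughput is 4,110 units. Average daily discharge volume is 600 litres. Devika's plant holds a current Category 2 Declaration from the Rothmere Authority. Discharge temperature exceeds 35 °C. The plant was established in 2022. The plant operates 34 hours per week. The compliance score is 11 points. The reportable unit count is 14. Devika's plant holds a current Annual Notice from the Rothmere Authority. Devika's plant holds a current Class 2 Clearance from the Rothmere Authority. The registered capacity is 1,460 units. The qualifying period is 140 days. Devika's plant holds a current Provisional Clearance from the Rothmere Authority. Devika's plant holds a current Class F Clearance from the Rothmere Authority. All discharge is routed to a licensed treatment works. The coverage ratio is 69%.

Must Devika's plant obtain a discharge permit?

Exception (a) fails — the facility's operating hours per week are 34, not under 28.
Exception (b) requires that discharge occurs on no more than two days per week; but discharge occurs on five days per week, so (b) is unavailable.
Exception (c) does not apply: the reportable unit count is 14, not less than 13.
Exception (d): the baseline figure is 737, under the 777 limit; a current Provisional Clearance is held — every condition holds. Turning to paragraphs (h)–(m): (h) operates against (d): discharge temperature exceeds 35 °C. (i) applies (a current Class 2 Clearance is held), but is displaced by (j): (j) operates against (i): a current Category 2 Declaration is held. (k) is engaged (the qualifying period is 140 days, under the 160 days limit), but yields to (l): (l) is engaged — the registered capacity is 1,460 units, under the 1,560 units limit. (m), which would lift (l), does not operate here — the compliance score is 11 points, not less than 11 points. So (d) is unavailable.
No exception applies. The general rule governs.

Yes — Devika's plant must obtain a discharge permit.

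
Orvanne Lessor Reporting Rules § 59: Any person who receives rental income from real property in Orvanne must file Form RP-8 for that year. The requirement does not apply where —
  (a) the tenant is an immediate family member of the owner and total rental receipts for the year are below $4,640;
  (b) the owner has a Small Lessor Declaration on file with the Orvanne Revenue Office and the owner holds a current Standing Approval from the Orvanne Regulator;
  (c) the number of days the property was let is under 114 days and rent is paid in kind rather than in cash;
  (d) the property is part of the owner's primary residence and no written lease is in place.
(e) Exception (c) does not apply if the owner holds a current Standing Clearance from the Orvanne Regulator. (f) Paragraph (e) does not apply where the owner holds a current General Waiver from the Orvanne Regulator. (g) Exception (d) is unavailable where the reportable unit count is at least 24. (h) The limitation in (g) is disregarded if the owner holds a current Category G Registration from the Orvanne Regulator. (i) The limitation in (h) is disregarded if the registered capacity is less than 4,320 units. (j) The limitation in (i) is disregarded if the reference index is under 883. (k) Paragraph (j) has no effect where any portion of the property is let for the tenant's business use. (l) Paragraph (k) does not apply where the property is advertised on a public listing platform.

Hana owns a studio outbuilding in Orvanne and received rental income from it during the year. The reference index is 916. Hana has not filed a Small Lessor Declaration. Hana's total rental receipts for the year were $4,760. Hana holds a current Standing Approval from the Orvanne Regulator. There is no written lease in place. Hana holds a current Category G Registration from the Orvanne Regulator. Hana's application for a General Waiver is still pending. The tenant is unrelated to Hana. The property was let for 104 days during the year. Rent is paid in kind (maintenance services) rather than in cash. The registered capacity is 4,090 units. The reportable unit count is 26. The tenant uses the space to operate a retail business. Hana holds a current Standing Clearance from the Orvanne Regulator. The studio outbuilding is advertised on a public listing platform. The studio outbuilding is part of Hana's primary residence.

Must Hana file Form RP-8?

Exception (a) does not apply: the tenant is unrelated to the owner.
Exception (b) fails — no Small Lessor Declaration is on file.
All of (c)'s requirements are met (the number of days the property was let is 104 days, under the 114 days limit; rent is paid in kind). Turning to paragraphs (e)–(f): (e) is engaged — a current Standing Clearance is held. (f) is not triggered (no current General Waiver is held), so (e) stands. (c) is therefore removed.
Exception (d) is satisfied on its face — the studio outbuilding is part of the primary residence; there is no written lease. However, paragraphs (g)–(l) must be considered: (g) operates against (d): the reportable unit count is 26, meeting the 24 threshold. (h) operates (a current Category G Registration is held), but is set aside by (i): (i) operates against (h): the registered capacity is 4,090 units, less than the 4,320 units limit. (j), which would lift (i), is inapplicable — the reference index is 916, not under 883. So (d) is unavailable.
No exception is made out. Hana falls within the general rule.

Yes — Hana must file Form RP-8.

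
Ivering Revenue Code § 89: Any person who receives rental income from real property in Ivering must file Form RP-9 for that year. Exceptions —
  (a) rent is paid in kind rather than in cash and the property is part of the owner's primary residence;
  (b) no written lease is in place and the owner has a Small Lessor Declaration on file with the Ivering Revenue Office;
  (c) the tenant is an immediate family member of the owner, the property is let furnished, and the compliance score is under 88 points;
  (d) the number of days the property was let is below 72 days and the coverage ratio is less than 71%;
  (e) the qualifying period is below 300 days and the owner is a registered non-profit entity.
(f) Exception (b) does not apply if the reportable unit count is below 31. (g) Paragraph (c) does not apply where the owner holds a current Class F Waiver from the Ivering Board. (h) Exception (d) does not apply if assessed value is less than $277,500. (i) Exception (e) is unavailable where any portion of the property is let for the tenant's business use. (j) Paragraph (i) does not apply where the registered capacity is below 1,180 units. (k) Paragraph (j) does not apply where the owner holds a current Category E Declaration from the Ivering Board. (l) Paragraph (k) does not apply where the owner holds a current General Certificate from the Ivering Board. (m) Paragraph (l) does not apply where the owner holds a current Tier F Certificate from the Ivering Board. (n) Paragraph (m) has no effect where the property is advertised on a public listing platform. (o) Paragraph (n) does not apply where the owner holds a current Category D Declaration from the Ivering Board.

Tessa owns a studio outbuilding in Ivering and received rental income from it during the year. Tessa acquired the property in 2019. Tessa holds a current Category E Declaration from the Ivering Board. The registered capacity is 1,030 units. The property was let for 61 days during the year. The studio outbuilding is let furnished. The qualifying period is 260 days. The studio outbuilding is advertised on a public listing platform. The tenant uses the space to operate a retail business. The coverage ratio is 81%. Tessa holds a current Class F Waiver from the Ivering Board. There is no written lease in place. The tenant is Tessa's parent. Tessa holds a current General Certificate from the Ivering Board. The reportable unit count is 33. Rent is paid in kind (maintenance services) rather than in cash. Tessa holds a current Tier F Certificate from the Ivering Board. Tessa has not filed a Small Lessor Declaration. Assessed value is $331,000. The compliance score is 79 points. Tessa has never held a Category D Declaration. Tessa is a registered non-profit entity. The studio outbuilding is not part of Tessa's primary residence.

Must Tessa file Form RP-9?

No — exception (e) applies; Tessa is not required to file Form RP-9.

Exception (a) does not apply: the studio outbuilding is not part of the primary residence.
Exception (b) does not apply: no Small Lessor Declaration is on file.
All of (c)'s requirements are met (the tenant is an immediate family member; the property is let furnished; the compliance score is 79 points, under the 88 points limit). However, paragraph (g) must be considered: (g) operates against (c): a current Class F Waiver is held. Exception (c) does not apply.
Exception (d) fails — the coverage ratio is 81%, not less than 71%.
All of (e)'s requirements are met (the qualifying period is 260 days, below the 300 days limit; Tessa is a registered non-profit). Considering the limiting provisions: (i) is triggered (the space is let for business use), but yields to (j): (j) is engaged — the registered capacity is 1,030 units, below the 1,180 units limit. (k) would limit (j) — a current Category E Declaration is held — but (l) sets (k) aside: (l) applies — a current General Certificate is held. (m) operates (a current Tier F Certificate is held), but is set aside by (n): (n) operates against (m): the property is publicly advertised. (o), which would lift (n), is inapplicable — no current Category D Declaration is held. So (e) applies.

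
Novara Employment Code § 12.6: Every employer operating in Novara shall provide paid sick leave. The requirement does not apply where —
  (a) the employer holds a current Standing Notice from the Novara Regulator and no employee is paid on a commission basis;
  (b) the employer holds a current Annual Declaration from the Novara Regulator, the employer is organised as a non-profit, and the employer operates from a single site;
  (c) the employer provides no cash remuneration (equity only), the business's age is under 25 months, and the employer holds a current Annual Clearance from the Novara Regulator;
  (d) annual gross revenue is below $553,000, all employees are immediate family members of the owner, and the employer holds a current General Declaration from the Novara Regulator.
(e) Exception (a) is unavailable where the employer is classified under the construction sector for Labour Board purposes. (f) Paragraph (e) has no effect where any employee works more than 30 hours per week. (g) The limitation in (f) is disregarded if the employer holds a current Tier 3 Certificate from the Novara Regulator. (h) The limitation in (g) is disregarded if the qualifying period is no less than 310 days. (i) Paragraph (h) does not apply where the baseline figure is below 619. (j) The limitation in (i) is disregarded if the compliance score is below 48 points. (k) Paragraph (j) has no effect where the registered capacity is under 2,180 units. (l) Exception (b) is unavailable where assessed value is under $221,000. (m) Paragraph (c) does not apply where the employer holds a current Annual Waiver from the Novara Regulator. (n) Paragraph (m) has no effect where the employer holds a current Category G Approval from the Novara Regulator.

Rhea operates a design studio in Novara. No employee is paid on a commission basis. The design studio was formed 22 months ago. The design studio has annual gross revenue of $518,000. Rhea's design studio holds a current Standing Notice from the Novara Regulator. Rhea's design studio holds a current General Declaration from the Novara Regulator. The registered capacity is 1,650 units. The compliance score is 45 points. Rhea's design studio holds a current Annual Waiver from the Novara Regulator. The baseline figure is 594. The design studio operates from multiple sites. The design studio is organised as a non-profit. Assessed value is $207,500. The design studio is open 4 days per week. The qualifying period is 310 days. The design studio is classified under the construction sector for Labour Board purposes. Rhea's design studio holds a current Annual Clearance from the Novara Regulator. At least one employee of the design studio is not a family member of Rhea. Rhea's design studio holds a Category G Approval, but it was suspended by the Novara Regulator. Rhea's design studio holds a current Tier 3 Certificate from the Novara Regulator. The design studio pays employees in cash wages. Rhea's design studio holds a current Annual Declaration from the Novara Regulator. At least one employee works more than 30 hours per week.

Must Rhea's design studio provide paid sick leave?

Yes — Rhea's design studio must provide paid sick leave.

Exception (a): a current Standing Notice is held; no employee is paid on commission — every condition holds. However, paragraphs (e)–(k) must be considered: (e) operates against (a): the design studio is classified under the construction sector. (f) operates (at least one employee exceeds 30 hours/week), but is overridden by (g): (g) operates against (f): a current Tier 3 Certificate is held. (h) would limit (g) — the qualifying period is 310 days, meeting the 310 days threshold — but (i) sets (h) aside: (i) applies — the baseline figure is 594, below the 619 limit. (j) would limit (i) — the compliance score is 45 points, below the 48 points limit — but (k) sets (j) aside: (k) is engaged — the registered capacity is 1,650 units, under the 2,180 units limit. So (a) is unavailable.
Exception (b) fails — the employer operates from multiple sites.
Exception (c) fails — employees are paid cash wages.
Exception (d) fails — at least one employee is not a family member.
No exception applies. The general rule governs.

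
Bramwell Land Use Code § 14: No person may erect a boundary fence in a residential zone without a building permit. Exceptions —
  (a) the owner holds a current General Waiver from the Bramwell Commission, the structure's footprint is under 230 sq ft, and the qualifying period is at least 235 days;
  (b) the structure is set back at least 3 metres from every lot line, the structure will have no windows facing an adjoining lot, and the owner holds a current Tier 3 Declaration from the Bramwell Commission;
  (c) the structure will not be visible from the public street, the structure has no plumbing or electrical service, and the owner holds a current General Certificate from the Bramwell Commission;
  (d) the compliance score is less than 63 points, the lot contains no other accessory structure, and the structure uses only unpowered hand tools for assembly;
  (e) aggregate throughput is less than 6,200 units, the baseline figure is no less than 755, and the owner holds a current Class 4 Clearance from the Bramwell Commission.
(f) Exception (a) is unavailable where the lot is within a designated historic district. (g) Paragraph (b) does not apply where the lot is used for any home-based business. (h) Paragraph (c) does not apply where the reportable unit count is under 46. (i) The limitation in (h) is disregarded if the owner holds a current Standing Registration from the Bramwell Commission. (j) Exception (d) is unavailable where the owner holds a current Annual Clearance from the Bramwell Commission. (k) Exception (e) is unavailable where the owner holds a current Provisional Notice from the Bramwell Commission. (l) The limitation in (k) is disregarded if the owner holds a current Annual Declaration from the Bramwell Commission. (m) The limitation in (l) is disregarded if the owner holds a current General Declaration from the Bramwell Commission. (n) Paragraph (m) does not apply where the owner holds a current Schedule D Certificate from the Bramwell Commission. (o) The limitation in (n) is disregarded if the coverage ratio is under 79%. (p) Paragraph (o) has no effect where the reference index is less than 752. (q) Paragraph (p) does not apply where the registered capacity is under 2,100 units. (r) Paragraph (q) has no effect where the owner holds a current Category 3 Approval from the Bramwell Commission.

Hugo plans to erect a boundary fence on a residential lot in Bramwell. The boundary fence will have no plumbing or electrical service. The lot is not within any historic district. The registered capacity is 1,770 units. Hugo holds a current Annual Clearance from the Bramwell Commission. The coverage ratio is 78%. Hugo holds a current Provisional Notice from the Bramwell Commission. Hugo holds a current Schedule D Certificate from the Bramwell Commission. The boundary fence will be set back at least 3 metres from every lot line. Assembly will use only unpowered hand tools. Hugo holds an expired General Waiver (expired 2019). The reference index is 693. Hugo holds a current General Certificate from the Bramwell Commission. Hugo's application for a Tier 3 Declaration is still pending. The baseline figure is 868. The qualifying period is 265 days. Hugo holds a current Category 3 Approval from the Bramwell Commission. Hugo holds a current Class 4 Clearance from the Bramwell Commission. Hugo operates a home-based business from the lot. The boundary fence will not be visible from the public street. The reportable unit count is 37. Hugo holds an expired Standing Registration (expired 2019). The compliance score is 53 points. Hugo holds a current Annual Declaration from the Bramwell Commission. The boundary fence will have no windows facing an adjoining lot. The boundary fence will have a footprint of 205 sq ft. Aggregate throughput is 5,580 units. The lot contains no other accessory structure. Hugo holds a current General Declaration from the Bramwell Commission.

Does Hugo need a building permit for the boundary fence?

No — exception (e) applies; Hugo does not need a building permit.

Exception (a) requires that the owner holds a current General Waiver from the Bramwell Commission; but the General Waiver is not current, so (a) is unavailable.
Exception (b) requires that the owner holds a current Tier 3 Declaration from the Bramwell Commission; but no current Tier 3 Declaration is held, so (b) is unavailable.
Exception (c) is satisfied on its face — the structure will not be visible from the street; there is no plumbing or electrical service; a current General Certificate is held. But applying paragraphs (h)–(i): (h) operates against (c): the reportable unit count is 37, under the 46 limit. (i) is not engaged (no current Standing Registration is held), so (h) stands. (c) is therefore removed.
Exception (d): the compliance score is 53 points, less than the 63 points limit; the lot has no other accessory structure; assembly uses only hand tools — every condition holds. Turning to paragraph (j): (j) is engaged — a current Annual Clearance is held. (d) is therefore removed.
Exception (e): aggregate throughput is 5,580 units, less than the 6,200 units limit; the baseline figure is 868, meeting the 755 threshold; a current Class 4 Clearance is held — every condition holds. Under paragraphs (k)–(r): (k) would limit (e) — a current Provisional Notice is held — but (l) sets (k) aside: (l) is engaged — a current Annual Declaration is held. (m) operates (a current General Declaration is held), but is displaced by (n): (n) operates against (m): a current Schedule D Certificate is held. (o) would limit (n) — the coverage ratio is 78%, under the 79% limit — but (p) sets (o) aside: (p) is engaged — the reference index is 693, less than the 752 limit. (q) is triggered (the registered capacity is 1,770 units, under the 2,100 units limit), but is itself disapplied by (r): (r) operates — a current Category 3 Approval is held. So (e) applies.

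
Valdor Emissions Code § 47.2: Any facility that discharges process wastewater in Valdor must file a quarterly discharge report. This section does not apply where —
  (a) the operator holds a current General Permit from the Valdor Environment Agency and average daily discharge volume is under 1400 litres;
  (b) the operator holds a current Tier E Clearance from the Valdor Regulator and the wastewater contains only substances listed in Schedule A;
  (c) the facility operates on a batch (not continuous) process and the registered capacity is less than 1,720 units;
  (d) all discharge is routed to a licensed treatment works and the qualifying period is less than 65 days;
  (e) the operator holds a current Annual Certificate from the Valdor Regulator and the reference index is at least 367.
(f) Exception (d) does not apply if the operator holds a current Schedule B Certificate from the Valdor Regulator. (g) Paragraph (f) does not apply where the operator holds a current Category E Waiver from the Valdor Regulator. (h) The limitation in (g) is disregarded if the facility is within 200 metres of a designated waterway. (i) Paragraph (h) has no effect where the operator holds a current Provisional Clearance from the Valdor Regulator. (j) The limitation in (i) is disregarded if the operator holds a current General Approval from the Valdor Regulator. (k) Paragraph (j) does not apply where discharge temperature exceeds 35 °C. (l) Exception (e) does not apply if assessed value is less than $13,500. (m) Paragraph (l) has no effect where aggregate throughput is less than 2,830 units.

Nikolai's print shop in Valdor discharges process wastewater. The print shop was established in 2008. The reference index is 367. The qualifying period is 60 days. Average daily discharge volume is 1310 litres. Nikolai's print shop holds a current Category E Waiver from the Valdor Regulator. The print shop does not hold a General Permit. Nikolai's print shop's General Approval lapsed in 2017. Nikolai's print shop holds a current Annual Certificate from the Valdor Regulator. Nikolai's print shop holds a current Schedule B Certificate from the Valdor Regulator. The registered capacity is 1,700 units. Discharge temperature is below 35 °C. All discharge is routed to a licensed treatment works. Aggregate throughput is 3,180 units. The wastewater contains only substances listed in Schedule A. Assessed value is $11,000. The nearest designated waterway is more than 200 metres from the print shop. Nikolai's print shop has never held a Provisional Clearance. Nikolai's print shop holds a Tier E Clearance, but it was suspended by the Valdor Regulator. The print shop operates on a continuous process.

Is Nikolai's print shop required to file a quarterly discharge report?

No — exception (d) applies; Nikolai's print shop is not required to file a quarterly discharge report.

Exception (a) requires that the operator holds a current General Permit from the Valdor Environment Agency; but no General Permit is held, so (a) is unavailable.
Exception (b) does not apply: the Tier E Clearance is not current.
Exception (c) requires that the facility operates on a batch (not continuous) process; but the facility operates on a continuous process, so (c) is unavailable.
Exception (d) is satisfied on its face — discharge is routed to a licensed treatment works; the qualifying period is 60 days, less than the 65 days limit. Under paragraphs (f)–(k): (f) is engaged (a current Schedule B Certificate is held), but is overridden by (g): (g) operates against (f): a current Category E Waiver is held. (h) is not engaged (the print shop is more than 200 m from any designated waterway), so (g) stands. (d) remains available.
Exception (e) is satisfied on its face — a current Annual Certificate is held; the reference index is 367, meeting the 367 threshold. Turning to paragraphs (l)–(m): (l) is engaged — assessed value is $11,000, less than the $13,500 limit. (m) is not triggered (aggregate throughput is 3,180 units, not less than 2,830 units), so (l) stands. Exception (e) does not apply.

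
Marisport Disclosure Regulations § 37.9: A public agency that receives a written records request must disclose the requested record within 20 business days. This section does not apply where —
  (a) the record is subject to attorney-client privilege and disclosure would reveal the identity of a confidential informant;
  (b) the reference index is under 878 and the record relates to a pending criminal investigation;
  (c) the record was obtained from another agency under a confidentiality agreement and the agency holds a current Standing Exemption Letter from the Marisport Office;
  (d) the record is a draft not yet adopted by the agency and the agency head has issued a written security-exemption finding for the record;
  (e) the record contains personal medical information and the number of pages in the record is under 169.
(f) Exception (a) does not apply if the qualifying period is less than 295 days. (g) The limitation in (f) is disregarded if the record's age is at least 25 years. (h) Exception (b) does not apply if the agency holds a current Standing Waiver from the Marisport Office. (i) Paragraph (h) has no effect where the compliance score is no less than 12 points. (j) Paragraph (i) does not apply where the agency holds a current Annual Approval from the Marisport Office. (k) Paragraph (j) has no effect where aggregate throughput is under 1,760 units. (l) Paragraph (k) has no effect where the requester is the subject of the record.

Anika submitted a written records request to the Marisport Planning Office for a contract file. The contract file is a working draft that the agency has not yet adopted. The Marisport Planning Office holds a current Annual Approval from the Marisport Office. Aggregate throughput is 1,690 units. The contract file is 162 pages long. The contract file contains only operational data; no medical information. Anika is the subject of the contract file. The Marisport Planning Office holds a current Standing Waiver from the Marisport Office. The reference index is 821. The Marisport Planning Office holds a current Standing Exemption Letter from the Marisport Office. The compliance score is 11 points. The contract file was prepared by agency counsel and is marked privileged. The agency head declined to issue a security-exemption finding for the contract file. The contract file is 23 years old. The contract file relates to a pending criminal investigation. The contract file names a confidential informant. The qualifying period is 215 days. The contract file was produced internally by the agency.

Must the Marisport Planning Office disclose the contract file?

Yes — the Marisport Planning Office must disclose the contract file.

All of (a)'s requirements are met (the contract file is privileged; the contract file names a confidential informant). But applying paragraphs (f)–(g): (f) operates against (a): the qualifying period is 215 days, less than the 295 days limit. (g), which would lift (f), is inapplicable — the record's age is 23 years, short of 25 years. So (a) is unavailable.
Exception (b): the reference index is 821, under the 878 limit; the contract file relates to a pending investigation — every condition holds. Turning to paragraphs (h)–(l): (h) operates against (b): a current Standing Waiver is held. (i), which would lift (h), is not triggered — the compliance score is 11 points, short of 12 points. Exception (b) does not apply.
Exception (c) fails — the contract file was produced internally.
Exception (d) requires that the agency head has issued a written security-exemption finding for the record; but the agency head declined to issue a security-exemption finding, so (d) is unavailable.
Exception (e) fails — the contract file contains only operational data.
None of the exceptions is available; § 37.9 applies in full.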